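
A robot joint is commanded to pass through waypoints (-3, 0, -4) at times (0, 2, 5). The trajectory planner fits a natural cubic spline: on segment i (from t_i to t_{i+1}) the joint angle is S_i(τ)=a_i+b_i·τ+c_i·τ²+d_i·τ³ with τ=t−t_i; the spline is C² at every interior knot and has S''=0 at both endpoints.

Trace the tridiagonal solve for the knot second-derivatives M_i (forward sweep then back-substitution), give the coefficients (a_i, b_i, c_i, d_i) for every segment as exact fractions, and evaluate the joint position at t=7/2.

  seg 0: a=-3 b=31/15 c=0 d=-17/120
  seg 1: a=0 b=11/30 c=-17/20 d=17/180
S(7/2) = -167/160

Δ: Δ0=3/2, Δ1=-4/3
row 1: diag=10, rhs=-17; c'=3/10, d'=-17/10
back: M1=-17/10
M: M0=0, M1=-17/10, M2=0
seg 0: a=-3, c=M0/2=0, d=(M1−M0)/(6·2)=-17/120, b=Δ0−h0·(2M0+M1)/6=31/15
seg 1: a=0, c=M1/2=-17/20, d=(M2−M1)/(6·3)=17/180, b=Δ1−h1·(2M1+M2)/6=11/30
t_q=7/2 → seg 1, τ=3/2; S=0+11/30·τ+-17/20·τ²+17/180·τ³=-167/160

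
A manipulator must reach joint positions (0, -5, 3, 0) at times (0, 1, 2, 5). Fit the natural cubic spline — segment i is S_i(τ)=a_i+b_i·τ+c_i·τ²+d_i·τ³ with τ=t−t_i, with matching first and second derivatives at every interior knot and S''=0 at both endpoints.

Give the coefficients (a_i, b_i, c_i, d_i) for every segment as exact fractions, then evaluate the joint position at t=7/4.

  seg 0: a=0 b=-268/31 c=0 d=113/31
  seg 1: a=-5 b=71/31 c=339/31 d=-162/31
  seg 2: a=3 b=263/31 c=-147/31 d=49/93
S(7/4) = 659/992

Δ: Δ0=-5, Δ1=8, Δ2=-1
row 1: diag=4, rhs=78; c'=1/4, d'=39/2
row 2: denom=8−1·1/4=31/4; d'=(-54−1·39/2)/(31/4)=-294/31
back: M2=-294/31
back: M1=39/2−1/4·-294/31=678/31
M: M0=0, M1=678/31, M2=-294/31, M3=0
seg 0: a=0, c=M0/2=0, d=(M1−M0)/(6·1)=113/31, b=Δ0−h0·(2M0+M1)/6=-268/31
seg 1: a=-5, c=M1/2=339/31, d=(M2−M1)/(6·1)=-162/31, b=Δ1−h1·(2M1+M2)/6=71/31
seg 2: a=3, c=M2/2=-147/31, d=(M3−M2)/(6·3)=49/93, b=Δ2−h2·(2M2+M3)/6=263/31
t_q=7/4 → seg 1, τ=3/4; S=-5+71/31·τ+339/31·τ²+-162/31·τ³=659/992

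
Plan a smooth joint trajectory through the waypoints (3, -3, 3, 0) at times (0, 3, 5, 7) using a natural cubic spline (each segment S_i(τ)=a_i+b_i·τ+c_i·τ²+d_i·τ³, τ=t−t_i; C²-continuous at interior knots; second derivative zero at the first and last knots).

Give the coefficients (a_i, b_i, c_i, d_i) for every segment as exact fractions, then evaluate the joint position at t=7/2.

  seg 0: a=3 b=-299/76 c=0 d=49/228
  seg 1: a=-3 b=71/38 c=147/76 d=-13/19
  seg 2: a=3 b=53/38 c=-165/76 d=55/152
S(7/2) = -507/304

Δ: Δ0=-2, Δ1=3, Δ2=-3/2
row 1: diag=10, rhs=30; c'=1/5, d'=3
row 2: denom=8−2·1/5=38/5; d'=(-27−2·3)/(38/5)=-165/38
back: M2=-165/38
back: M1=3−1/5·-165/38=147/38
M: M0=0, M1=147/38, M2=-165/38, M3=0
seg 0: a=3, c=M0/2=0, d=(M1−M0)/(6·3)=49/228, b=Δ0−h0·(2M0+M1)/6=-299/76
seg 1: a=-3, c=M1/2=147/76, d=(M2−M1)/(6·2)=-13/19, b=Δ1−h1·(2M1+M2)/6=71/38
seg 2: a=3, c=M2/2=-165/76, d=(M3−M2)/(6·2)=55/152, b=Δ2−h2·(2M2+M3)/6=53/38
t_q=7/2 → seg 1, τ=1/2; S=-3+71/38·τ+147/76·τ²+-13/19·τ³=-507/304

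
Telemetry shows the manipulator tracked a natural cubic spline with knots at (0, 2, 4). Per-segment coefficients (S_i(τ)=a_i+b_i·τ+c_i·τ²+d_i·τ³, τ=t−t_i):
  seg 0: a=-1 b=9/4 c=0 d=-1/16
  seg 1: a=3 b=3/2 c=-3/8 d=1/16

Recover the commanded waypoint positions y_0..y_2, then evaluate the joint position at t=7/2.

y_0 = S_0(0) = a_0 = -1
y_1 = S_1(0) = a_1 = 3
y_2 = S_1(2) = 5
t_q=7/2 is in segment 1 (τ=3/2); S_1(τ)=591/128

y_0=-1 y_1=3 y_2=5
S(7/2) = 591/128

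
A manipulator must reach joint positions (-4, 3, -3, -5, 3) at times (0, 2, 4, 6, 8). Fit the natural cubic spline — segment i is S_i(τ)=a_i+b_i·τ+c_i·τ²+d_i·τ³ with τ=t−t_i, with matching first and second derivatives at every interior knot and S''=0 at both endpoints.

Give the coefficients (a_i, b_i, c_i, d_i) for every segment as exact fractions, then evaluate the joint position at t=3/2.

Δ: Δ0=7/2, Δ1=-3, Δ2=-1, Δ3=4
row 1: diag=8, rhs=-39; c'=1/4, d'=-39/8
row 2: denom=8−2·1/4=15/2; d'=(12−2·-39/8)/(15/2)=29/10
row 3: denom=8−2·4/15=112/15; d'=(30−2·29/10)/(112/15)=363/112
back: M3=363/112
back: M2=29/10−4/15·363/112=57/28
back: M1=-39/8−1/4·57/28=-603/112
M: M0=0, M1=-603/112, M2=57/28, M3=363/112, M4=0
seg 0: a=-4, c=M0/2=0, d=(M1−M0)/(6·2)=-201/448, b=Δ0−h0·(2M0+M1)/6=593/112
seg 1: a=3, c=M1/2=-603/224, d=(M2−M1)/(6·2)=277/448, b=Δ1−h1·(2M1+M2)/6=-5/56
seg 2: a=-3, c=M2/2=57/56, d=(M3−M2)/(6·2)=45/448, b=Δ2−h2·(2M2+M3)/6=-55/16
seg 3: a=-5, c=M3/2=363/224, d=(M4−M3)/(6·2)=-121/448, b=Δ3−h3·(2M3+M4)/6=103/56
t_q=3/2 → seg 0, τ=3/2; S=-4+593/112·τ+0·τ²+-201/448·τ³=1243/512

  seg 0: a=-4 b=593/112 c=0 d=-201/448
  seg 1: a=3 b=-5/56 c=-603/224 d=277/448
  seg 2: a=-3 b=-55/16 c=57/56 d=45/448
  seg 3: a=-5 b=103/56 c=363/224 d=-121/448
S(3/2) = 1243/512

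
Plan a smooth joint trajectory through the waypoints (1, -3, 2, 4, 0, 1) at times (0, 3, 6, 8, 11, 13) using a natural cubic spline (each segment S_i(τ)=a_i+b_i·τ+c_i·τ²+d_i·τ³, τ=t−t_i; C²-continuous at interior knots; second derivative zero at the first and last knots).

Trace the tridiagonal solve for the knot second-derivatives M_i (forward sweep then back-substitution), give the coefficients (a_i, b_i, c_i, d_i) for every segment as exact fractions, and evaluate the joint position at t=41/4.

  seg 0: a=1 b=-6895/3207 c=0 d=97/1069
  seg 1: a=-3 b=962/3207 c=873/1069 d=-386/3207
  seg 2: a=2 b=6254/3207 c=-285/1069 d=-1337/12828
  seg 3: a=4 b=-1177/3207 c=-1907/2138 d=3655/19242
  seg 4: a=0 b=-3785/6414 c=874/1069 d=-437/3207
S(41/4) = 112523/136832

Δ: Δ0=-4/3, Δ1=5/3, Δ2=1, Δ3=-4/3, Δ4=1/2
row 1: diag=12, rhs=18; c'=1/4, d'=3/2
row 2: denom=10−3·1/4=37/4; d'=(-4−3·3/2)/(37/4)=-34/37
row 3: denom=10−2·8/37=354/37; d'=(-14−2·-34/37)/(354/37)=-75/59
row 4: denom=10−3·37/118=1069/118; d'=(11−3·-75/59)/(1069/118)=1748/1069
back: M4=1748/1069
back: M3=-75/59−37/118·1748/1069=-1907/1069
back: M2=-34/37−8/37·-1907/1069=-570/1069
back: M1=3/2−1/4·-570/1069=1746/1069
M: M0=0, M1=1746/1069, M2=-570/1069, M3=-1907/1069, M4=1748/1069, M5=0
seg 0: a=1, c=M0/2=0, d=(M1−M0)/(6·3)=97/1069, b=Δ0−h0·(2M0+M1)/6=-6895/3207
seg 1: a=-3, c=M1/2=873/1069, d=(M2−M1)/(6·3)=-386/3207, b=Δ1−h1·(2M1+M2)/6=962/3207
seg 2: a=2, c=M2/2=-285/1069, d=(M3−M2)/(6·2)=-1337/12828, b=Δ2−h2·(2M2+M3)/6=6254/3207
seg 3: a=4, c=M3/2=-1907/2138, d=(M4−M3)/(6·3)=3655/19242, b=Δ3−h3·(2M3+M4)/6=-1177/3207
seg 4: a=0, c=M4/2=874/1069, d=(M5−M4)/(6·2)=-437/3207, b=Δ4−h4·(2M4+M5)/6=-3785/6414
t_q=41/4 → seg 3, τ=9/4; S=4+-1177/3207·τ+-1907/2138·τ²+3655/19242·τ³=112523/136832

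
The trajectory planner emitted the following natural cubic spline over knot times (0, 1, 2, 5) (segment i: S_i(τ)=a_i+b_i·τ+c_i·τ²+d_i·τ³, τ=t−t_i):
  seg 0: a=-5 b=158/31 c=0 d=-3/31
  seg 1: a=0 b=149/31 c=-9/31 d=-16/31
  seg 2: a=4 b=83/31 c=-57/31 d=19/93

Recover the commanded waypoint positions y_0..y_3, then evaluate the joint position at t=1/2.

y_0 = S_0(0) = a_0 = -5
y_1 = S_1(0) = a_1 = 0
y_2 = S_2(0) = a_2 = 4
y_3 = S_2(3) = 1
t_q=1/2 is in segment 0 (τ=1/2); S_0(τ)=-611/248

y_0=-5 y_1=0 y_2=4 y_3=1
S(1/2) = -611/248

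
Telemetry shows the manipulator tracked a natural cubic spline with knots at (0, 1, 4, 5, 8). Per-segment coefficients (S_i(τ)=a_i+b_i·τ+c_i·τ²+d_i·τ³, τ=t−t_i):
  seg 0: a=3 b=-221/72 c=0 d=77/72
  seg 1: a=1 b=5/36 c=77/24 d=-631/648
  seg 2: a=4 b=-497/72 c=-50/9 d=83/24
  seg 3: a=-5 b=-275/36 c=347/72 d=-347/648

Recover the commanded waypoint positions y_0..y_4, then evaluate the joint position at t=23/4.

y_0 = S_0(0) = a_0 = 3
y_1 = S_1(0) = a_1 = 1
y_2 = S_2(0) = a_2 = 4
y_3 = S_3(0) = a_3 = -5
y_4 = S_3(3) = 1
t_q=23/4 is in segment 3 (τ=3/4); S_3(τ)=-4221/512

y_0=3 y_1=1 y_2=4 y_3=-5 y_4=1
S(23/4) = -4221/512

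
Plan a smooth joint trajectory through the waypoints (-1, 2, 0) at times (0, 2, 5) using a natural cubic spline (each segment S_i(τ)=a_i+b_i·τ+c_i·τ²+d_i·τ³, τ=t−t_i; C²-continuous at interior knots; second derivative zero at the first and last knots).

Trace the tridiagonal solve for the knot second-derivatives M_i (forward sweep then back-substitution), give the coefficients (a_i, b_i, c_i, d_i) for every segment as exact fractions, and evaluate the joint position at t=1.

  seg 0: a=-1 b=29/15 c=0 d=-13/120
  seg 1: a=2 b=19/30 c=-13/20 d=13/180
S(1) = 33/40

Δ: Δ0=3/2, Δ1=-2/3
row 1: diag=10, rhs=-13; c'=3/10, d'=-13/10
back: M1=-13/10
M: M0=0, M1=-13/10, M2=0
seg 0: a=-1, c=M0/2=0, d=(M1−M0)/(6·2)=-13/120, b=Δ0−h0·(2M0+M1)/6=29/15
seg 1: a=2, c=M1/2=-13/20, d=(M2−M1)/(6·3)=13/180, b=Δ1−h1·(2M1+M2)/6=19/30
t_q=1 → seg 0, τ=1; S=-1+29/15·τ+0·τ²+-13/120·τ³=33/40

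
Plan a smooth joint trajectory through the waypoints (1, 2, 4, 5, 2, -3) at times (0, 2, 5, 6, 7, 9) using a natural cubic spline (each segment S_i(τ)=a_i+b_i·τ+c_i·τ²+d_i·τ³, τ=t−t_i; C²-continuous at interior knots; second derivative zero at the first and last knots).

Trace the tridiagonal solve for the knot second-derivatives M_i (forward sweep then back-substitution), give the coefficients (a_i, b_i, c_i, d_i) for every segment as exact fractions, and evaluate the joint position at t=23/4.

  seg 0: a=1 b=5521/9438 c=0 d=-401/18876
  seg 1: a=2 b=3115/9438 c=-401/3146 d=29/363
  seg 2: a=4 b=16255/9438 c=1861/3146 d=-6200/4719
  seg 3: a=5 b=-889/858 c=-10539/3146 d=6541/4719
  seg 4: a=2 b=-33767/9438 c=2543/3146 d=-2543/18876
S(23/4) = 255213/50336

Δ: Δ0=1/2, Δ1=2/3, Δ2=1, Δ3=-3, Δ4=-5/2
row 1: diag=10, rhs=1; c'=3/10, d'=1/10
row 2: denom=8−3·3/10=71/10; d'=(2−3·1/10)/(71/10)=17/71
row 3: denom=4−1·10/71=274/71; d'=(-24−1·17/71)/(274/71)=-1721/274
row 4: denom=6−1·71/274=1573/274; d'=(3−1·-1721/274)/(1573/274)=2543/1573
back: M4=2543/1573
back: M3=-1721/274−71/274·2543/1573=-10539/1573
back: M2=17/71−10/71·-10539/1573=1861/1573
back: M1=1/10−3/10·1861/1573=-401/1573
M: M0=0, M1=-401/1573, M2=1861/1573, M3=-10539/1573, M4=2543/1573, M5=0
seg 0: a=1, c=M0/2=0, d=(M1−M0)/(6·2)=-401/18876, b=Δ0−h0·(2M0+M1)/6=5521/9438
seg 1: a=2, c=M1/2=-401/3146, d=(M2−M1)/(6·3)=29/363, b=Δ1−h1·(2M1+M2)/6=3115/9438
seg 2: a=4, c=M2/2=1861/3146, d=(M3−M2)/(6·1)=-6200/4719, b=Δ2−h2·(2M2+M3)/6=16255/9438
seg 3: a=5, c=M3/2=-10539/3146, d=(M4−M3)/(6·1)=6541/4719, b=Δ3−h3·(2M3+M4)/6=-889/858
seg 4: a=2, c=M4/2=2543/3146, d=(M5−M4)/(6·2)=-2543/18876, b=Δ4−h4·(2M4+M5)/6=-33767/9438
t_q=23/4 → seg 2, τ=3/4; S=4+16255/9438·τ+1861/3146·τ²+-6200/4719·τ³=255213/50336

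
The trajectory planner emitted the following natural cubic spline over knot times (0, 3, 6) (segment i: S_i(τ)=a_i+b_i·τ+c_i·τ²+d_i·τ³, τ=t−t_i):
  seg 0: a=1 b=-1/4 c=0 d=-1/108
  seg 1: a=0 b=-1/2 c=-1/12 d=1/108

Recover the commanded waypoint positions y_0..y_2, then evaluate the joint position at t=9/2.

y_0=1 y_1=0 y_2=-2
S(9/2) = -29/32

y_0 = S_0(0) = a_0 = 1
y_1 = S_1(0) = a_1 = 0
y_2 = S_1(3) = -2
t_q=9/2 is in segment 1 (τ=3/2); S_1(τ)=-29/32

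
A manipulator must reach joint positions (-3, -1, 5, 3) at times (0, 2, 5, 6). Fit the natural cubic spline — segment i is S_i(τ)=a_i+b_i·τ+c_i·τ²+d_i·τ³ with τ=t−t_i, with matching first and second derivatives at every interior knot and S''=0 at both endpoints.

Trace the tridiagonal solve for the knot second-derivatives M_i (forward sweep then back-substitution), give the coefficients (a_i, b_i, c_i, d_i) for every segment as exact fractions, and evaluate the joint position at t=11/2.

  seg 0: a=-3 b=31/71 c=0 d=10/71
  seg 1: a=-1 b=151/71 c=60/71 d=-21/71
  seg 2: a=5 b=-56/71 c=-129/71 d=43/71
S(11/2) = 2401/568

Δ: Δ0=1, Δ1=2, Δ2=-2
row 1: diag=10, rhs=6; c'=3/10, d'=3/5
row 2: denom=8−3·3/10=71/10; d'=(-24−3·3/5)/(71/10)=-258/71
back: M2=-258/71
back: M1=3/5−3/10·-258/71=120/71
M: M0=0, M1=120/71, M2=-258/71, M3=0
seg 0: a=-3, c=M0/2=0, d=(M1−M0)/(6·2)=10/71, b=Δ0−h0·(2M0+M1)/6=31/71
seg 1: a=-1, c=M1/2=60/71, d=(M2−M1)/(6·3)=-21/71, b=Δ1−h1·(2M1+M2)/6=151/71
seg 2: a=5, c=M2/2=-129/71, d=(M3−M2)/(6·1)=43/71, b=Δ2−h2·(2M2+M3)/6=-56/71
t_q=11/2 → seg 2, τ=1/2; S=5+-56/71·τ+-129/71·τ²+43/71·τ³=2401/568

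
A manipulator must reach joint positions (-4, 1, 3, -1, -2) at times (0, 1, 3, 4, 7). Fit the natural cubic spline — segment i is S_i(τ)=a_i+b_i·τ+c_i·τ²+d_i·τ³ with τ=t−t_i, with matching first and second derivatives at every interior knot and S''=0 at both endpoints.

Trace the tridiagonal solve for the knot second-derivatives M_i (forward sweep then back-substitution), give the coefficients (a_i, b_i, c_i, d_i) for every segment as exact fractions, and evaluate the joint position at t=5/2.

Δ: Δ0=5, Δ1=1, Δ2=-4, Δ3=-1/3
row 1: diag=6, rhs=-24; c'=1/3, d'=-4
row 2: denom=6−2·1/3=16/3; d'=(-30−2·-4)/(16/3)=-33/8
row 3: denom=8−1·3/16=125/16; d'=(22−1·-33/8)/(125/16)=418/125
back: M3=418/125
back: M2=-33/8−3/16·418/125=-594/125
back: M1=-4−1/3·-594/125=-302/125
M: M0=0, M1=-302/125, M2=-594/125, M3=418/125, M4=0
seg 0: a=-4, c=M0/2=0, d=(M1−M0)/(6·1)=-151/375, b=Δ0−h0·(2M0+M1)/6=2026/375
seg 1: a=1, c=M1/2=-151/125, d=(M2−M1)/(6·2)=-73/375, b=Δ1−h1·(2M1+M2)/6=1573/375
seg 2: a=3, c=M2/2=-297/125, d=(M3−M2)/(6·1)=506/375, b=Δ2−h2·(2M2+M3)/6=-223/75
seg 3: a=-1, c=M3/2=209/125, d=(M4−M3)/(6·3)=-209/1125, b=Δ3−h3·(2M3+M4)/6=-1379/375
t_q=5/2 → seg 1, τ=3/2; S=1+1573/375·τ+-151/125·τ²+-73/375·τ³=3917/1000

  seg 0: a=-4 b=2026/375 c=0 d=-151/375
  seg 1: a=1 b=1573/375 c=-151/125 d=-73/375
  seg 2: a=3 b=-223/75 c=-297/125 d=506/375
  seg 3: a=-1 b=-1379/375 c=209/125 d=-209/1125
S(5/2) = 3917/1000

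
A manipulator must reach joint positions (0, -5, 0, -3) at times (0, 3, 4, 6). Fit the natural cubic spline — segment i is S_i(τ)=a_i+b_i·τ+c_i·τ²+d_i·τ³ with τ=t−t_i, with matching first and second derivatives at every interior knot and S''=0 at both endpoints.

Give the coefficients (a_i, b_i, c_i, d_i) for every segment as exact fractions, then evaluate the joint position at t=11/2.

Δ: Δ0=-5/3, Δ1=5, Δ2=-3/2
row 1: diag=8, rhs=40; c'=1/8, d'=5
row 2: denom=6−1·1/8=47/8; d'=(-39−1·5)/(47/8)=-352/47
back: M2=-352/47
back: M1=5−1/8·-352/47=279/47
M: M0=0, M1=279/47, M2=-352/47, M3=0
seg 0: a=0, c=M0/2=0, d=(M1−M0)/(6·3)=31/94, b=Δ0−h0·(2M0+M1)/6=-1307/282
seg 1: a=-5, c=M1/2=279/94, d=(M2−M1)/(6·1)=-631/282, b=Δ1−h1·(2M1+M2)/6=602/141
seg 2: a=0, c=M2/2=-176/47, d=(M3−M2)/(6·2)=88/141, b=Δ2−h2·(2M2+M3)/6=985/282
t_q=11/2 → seg 2, τ=3/2; S=0+985/282·τ+-176/47·τ²+88/141·τ³=-203/188

  seg 0: a=0 b=-1307/282 c=0 d=31/94
  seg 1: a=-5 b=602/141 c=279/94 d=-631/282
  seg 2: a=0 b=985/282 c=-176/47 d=88/141
S(11/2) = -203/188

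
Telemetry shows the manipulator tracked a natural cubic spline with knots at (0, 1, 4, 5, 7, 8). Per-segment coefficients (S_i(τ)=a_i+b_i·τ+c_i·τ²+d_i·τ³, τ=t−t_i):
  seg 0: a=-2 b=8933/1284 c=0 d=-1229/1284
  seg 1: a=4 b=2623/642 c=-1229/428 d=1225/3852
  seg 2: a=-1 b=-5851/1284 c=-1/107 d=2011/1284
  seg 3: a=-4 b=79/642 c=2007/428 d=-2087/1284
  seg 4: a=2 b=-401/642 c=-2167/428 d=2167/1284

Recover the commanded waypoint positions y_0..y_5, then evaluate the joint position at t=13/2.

y_0=-2 y_1=4 y_2=-1 y_3=-4 y_4=2 y_5=-2
S(13/2) = 4279/3424

y_0 = S_0(0) = a_0 = -2
y_1 = S_1(0) = a_1 = 4
y_2 = S_2(0) = a_2 = -1
y_3 = S_3(0) = a_3 = -4
y_4 = S_4(0) = a_4 = 2
y_5 = S_4(1) = -2
t_q=13/2 is in segment 3 (τ=3/2); S_3(τ)=4279/3424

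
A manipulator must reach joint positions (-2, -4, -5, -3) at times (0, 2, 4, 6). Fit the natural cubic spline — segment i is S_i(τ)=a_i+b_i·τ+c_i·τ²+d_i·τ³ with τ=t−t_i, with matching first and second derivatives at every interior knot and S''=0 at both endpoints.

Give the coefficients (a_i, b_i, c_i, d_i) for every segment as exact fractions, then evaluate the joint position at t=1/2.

  seg 0: a=-2 b=-31/30 c=0 d=1/120
  seg 1: a=-4 b=-14/15 c=1/20 d=1/12
  seg 2: a=-5 b=4/15 c=11/20 d=-11/120
S(1/2) = -161/64

Δ: Δ0=-1, Δ1=-1/2, Δ2=1
row 1: diag=8, rhs=3; c'=1/4, d'=3/8
row 2: denom=8−2·1/4=15/2; d'=(9−2·3/8)/(15/2)=11/10
back: M2=11/10
back: M1=3/8−1/4·11/10=1/10
M: M0=0, M1=1/10, M2=11/10, M3=0
seg 0: a=-2, c=M0/2=0, d=(M1−M0)/(6·2)=1/120, b=Δ0−h0·(2M0+M1)/6=-31/30
seg 1: a=-4, c=M1/2=1/20, d=(M2−M1)/(6·2)=1/12, b=Δ1−h1·(2M1+M2)/6=-14/15
seg 2: a=-5, c=M2/2=11/20, d=(M3−M2)/(6·2)=-11/120, b=Δ2−h2·(2M2+M3)/6=4/15
t_q=1/2 → seg 0, τ=1/2; S=-2+-31/30·τ+0·τ²+1/120·τ³=-161/64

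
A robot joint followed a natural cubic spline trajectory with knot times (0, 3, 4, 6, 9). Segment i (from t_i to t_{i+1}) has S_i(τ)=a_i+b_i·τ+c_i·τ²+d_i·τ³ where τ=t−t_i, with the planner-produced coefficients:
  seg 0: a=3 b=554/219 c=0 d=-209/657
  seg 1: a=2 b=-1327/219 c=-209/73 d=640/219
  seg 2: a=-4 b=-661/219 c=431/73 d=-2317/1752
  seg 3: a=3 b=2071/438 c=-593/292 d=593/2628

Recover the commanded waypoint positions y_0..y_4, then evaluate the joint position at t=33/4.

y_0 = S_0(0) = a_0 = 3
y_1 = S_1(0) = a_1 = 2
y_2 = S_2(0) = a_2 = -4
y_3 = S_3(0) = a_3 = 3
y_4 = S_3(3) = 5
t_q=33/4 is in segment 3 (τ=9/4); S_3(τ)=110781/18688

y_0=3 y_1=2 y_2=-4 y_3=3 y_4=5
S(33/4) = 110781/18688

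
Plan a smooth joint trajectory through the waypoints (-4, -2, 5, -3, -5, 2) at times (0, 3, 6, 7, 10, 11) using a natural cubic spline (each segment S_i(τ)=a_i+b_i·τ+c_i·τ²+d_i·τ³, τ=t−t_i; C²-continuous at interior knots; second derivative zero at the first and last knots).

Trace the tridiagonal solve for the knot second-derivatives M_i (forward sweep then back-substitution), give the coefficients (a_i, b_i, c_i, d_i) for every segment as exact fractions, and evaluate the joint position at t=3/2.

Δ: Δ0=2/3, Δ1=7/3, Δ2=-8, Δ3=-2/3, Δ4=7
row 1: diag=12, rhs=10; c'=1/4, d'=5/6
row 2: denom=8−3·1/4=29/4; d'=(-62−3·5/6)/(29/4)=-258/29
row 3: denom=8−1·4/29=228/29; d'=(44−1·-258/29)/(228/29)=767/114
row 4: denom=8−3·29/76=521/76; d'=(46−3·767/114)/(521/76)=1962/521
back: M4=1962/521
back: M3=767/114−29/76·1962/521=8270/1563
back: M2=-258/29−4/29·8270/1563=-15046/1563
back: M1=5/6−1/4·-15046/1563=1688/521
M: M0=0, M1=1688/521, M2=-15046/1563, M3=8270/1563, M4=1962/521, M5=0
seg 0: a=-4, c=M0/2=0, d=(M1−M0)/(6·3)=844/4689, b=Δ0−h0·(2M0+M1)/6=-1490/1563
seg 1: a=-2, c=M1/2=844/521, d=(M2−M1)/(6·3)=-10055/14067, b=Δ1−h1·(2M1+M2)/6=6106/1563
seg 2: a=5, c=M2/2=-7523/1563, d=(M3−M2)/(6·1)=3886/1563, b=Δ2−h2·(2M2+M3)/6=-8867/1563
seg 3: a=-3, c=M3/2=4135/1563, d=(M4−M3)/(6·3)=-1192/14067, b=Δ3−h3·(2M3+M4)/6=-4085/521
seg 4: a=-5, c=M4/2=981/521, d=(M5−M4)/(6·1)=-327/521, b=Δ4−h4·(2M4+M5)/6=2993/521
t_q=3/2 → seg 0, τ=3/2; S=-4+-1490/1563·τ+0·τ²+844/4689·τ³=-5025/1042

  seg 0: a=-4 b=-1490/1563 c=0 d=844/4689
  seg 1: a=-2 b=6106/1563 c=844/521 d=-10055/14067
  seg 2: a=5 b=-8867/1563 c=-7523/1563 d=3886/1563
  seg 3: a=-3 b=-4085/521 c=4135/1563 d=-1192/14067
  seg 4: a=-5 b=2993/521 c=981/521 d=-327/521
S(3/2) = -5025/1042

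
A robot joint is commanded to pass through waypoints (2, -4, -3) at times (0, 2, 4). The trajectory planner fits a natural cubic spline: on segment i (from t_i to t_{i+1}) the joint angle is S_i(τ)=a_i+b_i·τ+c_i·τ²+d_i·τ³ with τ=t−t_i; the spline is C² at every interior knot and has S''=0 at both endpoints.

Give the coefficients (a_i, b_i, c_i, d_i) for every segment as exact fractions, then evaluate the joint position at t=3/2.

  seg 0: a=2 b=-31/8 c=0 d=7/32
  seg 1: a=-4 b=-5/4 c=21/16 d=-7/32
S(3/2) = -787/256

Δ: Δ0=-3, Δ1=1/2
row 1: diag=8, rhs=21; c'=1/4, d'=21/8
back: M1=21/8
M: M0=0, M1=21/8, M2=0
seg 0: a=2, c=M0/2=0, d=(M1−M0)/(6·2)=7/32, b=Δ0−h0·(2M0+M1)/6=-31/8
seg 1: a=-4, c=M1/2=21/16, d=(M2−M1)/(6·2)=-7/32, b=Δ1−h1·(2M1+M2)/6=-5/4
t_q=3/2 → seg 0, τ=3/2; S=2+-31/8·τ+0·τ²+7/32·τ³=-787/256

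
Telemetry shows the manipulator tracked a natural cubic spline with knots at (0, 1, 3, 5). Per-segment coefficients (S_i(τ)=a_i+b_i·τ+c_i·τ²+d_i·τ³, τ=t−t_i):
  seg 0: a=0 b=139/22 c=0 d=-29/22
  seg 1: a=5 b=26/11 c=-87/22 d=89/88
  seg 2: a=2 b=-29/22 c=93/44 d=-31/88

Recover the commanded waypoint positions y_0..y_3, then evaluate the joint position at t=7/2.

y_0=0 y_1=5 y_2=2 y_3=5
S(7/2) = 1285/704

y_0 = S_0(0) = a_0 = 0
y_1 = S_1(0) = a_1 = 5
y_2 = S_2(0) = a_2 = 2
y_3 = S_2(2) = 5
t_q=7/2 is in segment 2 (τ=1/2); S_2(τ)=1285/704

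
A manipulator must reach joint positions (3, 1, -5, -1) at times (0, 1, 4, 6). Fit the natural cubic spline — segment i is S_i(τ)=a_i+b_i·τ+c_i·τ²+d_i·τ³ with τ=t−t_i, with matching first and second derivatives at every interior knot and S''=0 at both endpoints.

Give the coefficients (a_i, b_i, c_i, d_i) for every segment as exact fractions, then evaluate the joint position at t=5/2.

Δ: Δ0=-2, Δ1=-2, Δ2=2
row 1: diag=8, rhs=0; c'=3/8, d'=0
row 2: denom=10−3·3/8=71/8; d'=(24−3·0)/(71/8)=192/71
back: M2=192/71
back: M1=0−3/8·192/71=-72/71
M: M0=0, M1=-72/71, M2=192/71, M3=0
seg 0: a=3, c=M0/2=0, d=(M1−M0)/(6·1)=-12/71, b=Δ0−h0·(2M0+M1)/6=-130/71
seg 1: a=1, c=M1/2=-36/71, d=(M2−M1)/(6·3)=44/213, b=Δ1−h1·(2M1+M2)/6=-166/71
seg 2: a=-5, c=M2/2=96/71, d=(M3−M2)/(6·2)=-16/71, b=Δ2−h2·(2M2+M3)/6=14/71
t_q=5/2 → seg 1, τ=3/2; S=1+-166/71·τ+-36/71·τ²+44/213·τ³=-419/142

  seg 0: a=3 b=-130/71 c=0 d=-12/71
  seg 1: a=1 b=-166/71 c=-36/71 d=44/213
  seg 2: a=-5 b=14/71 c=96/71 d=-16/71
S(5/2) = -419/142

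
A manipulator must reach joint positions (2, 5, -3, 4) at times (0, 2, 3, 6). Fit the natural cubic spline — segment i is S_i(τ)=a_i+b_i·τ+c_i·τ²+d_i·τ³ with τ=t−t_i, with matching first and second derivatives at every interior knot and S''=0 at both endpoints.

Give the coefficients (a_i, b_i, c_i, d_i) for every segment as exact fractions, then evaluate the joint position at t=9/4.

  seg 0: a=2 b=1459/282 c=0 d=-259/282
  seg 1: a=5 b=-1649/282 c=-259/47 d=947/282
  seg 2: a=-3 b=-958/141 c=429/94 d=-143/282
S(9/4) = 19529/6016

Δ: Δ0=3/2, Δ1=-8, Δ2=7/3
row 1: diag=6, rhs=-57; c'=1/6, d'=-19/2
row 2: denom=8−1·1/6=47/6; d'=(62−1·-19/2)/(47/6)=429/47
back: M2=429/47
back: M1=-19/2−1/6·429/47=-518/47
M: M0=0, M1=-518/47, M2=429/47, M3=0
seg 0: a=2, c=M0/2=0, d=(M1−M0)/(6·2)=-259/282, b=Δ0−h0·(2M0+M1)/6=1459/282
seg 1: a=5, c=M1/2=-259/47, d=(M2−M1)/(6·1)=947/282, b=Δ1−h1·(2M1+M2)/6=-1649/282
seg 2: a=-3, c=M2/2=429/94, d=(M3−M2)/(6·3)=-143/282, b=Δ2−h2·(2M2+M3)/6=-958/141
t_q=9/4 → seg 1, τ=1/4; S=5+-1649/282·τ+-259/47·τ²+947/282·τ³=19529/6016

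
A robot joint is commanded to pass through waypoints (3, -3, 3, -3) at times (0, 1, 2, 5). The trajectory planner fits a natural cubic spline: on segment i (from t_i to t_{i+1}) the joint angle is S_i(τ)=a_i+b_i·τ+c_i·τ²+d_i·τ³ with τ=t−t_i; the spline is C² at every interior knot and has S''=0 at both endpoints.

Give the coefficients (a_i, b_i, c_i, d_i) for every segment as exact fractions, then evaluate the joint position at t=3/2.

  seg 0: a=3 b=-290/31 c=0 d=104/31
  seg 1: a=-3 b=22/31 c=312/31 d=-148/31
  seg 2: a=3 b=202/31 c=-132/31 d=44/93
S(3/2) = -45/62

Δ: Δ0=-6, Δ1=6, Δ2=-2
row 1: diag=4, rhs=72; c'=1/4, d'=18
row 2: denom=8−1·1/4=31/4; d'=(-48−1·18)/(31/4)=-264/31
back: M2=-264/31
back: M1=18−1/4·-264/31=624/31
M: M0=0, M1=624/31, M2=-264/31, M3=0
seg 0: a=3, c=M0/2=0, d=(M1−M0)/(6·1)=104/31, b=Δ0−h0·(2M0+M1)/6=-290/31
seg 1: a=-3, c=M1/2=312/31, d=(M2−M1)/(6·1)=-148/31, b=Δ1−h1·(2M1+M2)/6=22/31
seg 2: a=3, c=M2/2=-132/31, d=(M3−M2)/(6·3)=44/93, b=Δ2−h2·(2M2+M3)/6=202/31
t_q=3/2 → seg 1, τ=1/2; S=-3+22/31·τ+312/31·τ²+-148/31·τ³=-45/62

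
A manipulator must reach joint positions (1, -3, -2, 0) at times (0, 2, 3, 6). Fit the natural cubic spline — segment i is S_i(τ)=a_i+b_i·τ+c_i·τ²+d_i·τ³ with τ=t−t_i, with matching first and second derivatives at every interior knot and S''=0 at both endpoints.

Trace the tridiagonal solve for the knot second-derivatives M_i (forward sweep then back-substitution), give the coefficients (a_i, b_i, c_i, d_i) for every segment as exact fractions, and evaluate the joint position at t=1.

Δ: Δ0=-2, Δ1=1, Δ2=2/3
row 1: diag=6, rhs=18; c'=1/6, d'=3
row 2: denom=8−1·1/6=47/6; d'=(-2−1·3)/(47/6)=-30/47
back: M2=-30/47
back: M1=3−1/6·-30/47=146/47
M: M0=0, M1=146/47, M2=-30/47, M3=0
seg 0: a=1, c=M0/2=0, d=(M1−M0)/(6·2)=73/282, b=Δ0−h0·(2M0+M1)/6=-428/141
seg 1: a=-3, c=M1/2=73/47, d=(M2−M1)/(6·1)=-88/141, b=Δ1−h1·(2M1+M2)/6=10/141
seg 2: a=-2, c=M2/2=-15/47, d=(M3−M2)/(6·3)=5/141, b=Δ2−h2·(2M2+M3)/6=184/141
t_q=1 → seg 0, τ=1; S=1+-428/141·τ+0·τ²+73/282·τ³=-167/94

  seg 0: a=1 b=-428/141 c=0 d=73/282
  seg 1: a=-3 b=10/141 c=73/47 d=-88/141
  seg 2: a=-2 b=184/141 c=-15/47 d=5/141
S(1) = -167/94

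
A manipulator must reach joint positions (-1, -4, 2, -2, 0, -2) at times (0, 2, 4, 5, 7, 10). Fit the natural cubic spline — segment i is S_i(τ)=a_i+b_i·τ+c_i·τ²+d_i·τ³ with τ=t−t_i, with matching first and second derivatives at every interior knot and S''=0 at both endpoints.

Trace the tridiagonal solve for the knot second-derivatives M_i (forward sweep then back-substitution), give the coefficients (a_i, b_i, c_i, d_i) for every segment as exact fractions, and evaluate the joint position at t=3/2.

  seg 0: a=-1 b=-12437/3576 c=0 d=7073/14304
  seg 1: a=-4 b=4391/1788 c=7073/2384 d=-19273/14304
  seg 2: a=2 b=-6599/3576 c=-1525/298 d=10595/3576
  seg 3: a=-2 b=-5707/1788 c=4495/1192 d=-2995/3576
  seg 4: a=0 b=3293/1788 c=-1495/1192 d=1495/10728
S(3/2) = -173479/38144

Δ: Δ0=-3/2, Δ1=3, Δ2=-4, Δ3=1, Δ4=-2/3
row 1: diag=8, rhs=27; c'=1/4, d'=27/8
row 2: denom=6−2·1/4=11/2; d'=(-42−2·27/8)/(11/2)=-195/22
row 3: denom=6−1·2/11=64/11; d'=(30−1·-195/22)/(64/11)=855/128
row 4: denom=10−2·11/32=149/16; d'=(-10−2·855/128)/(149/16)=-1495/596
back: M4=-1495/596
back: M3=855/128−11/32·-1495/596=4495/596
back: M2=-195/22−2/11·4495/596=-1525/149
back: M1=27/8−1/4·-1525/149=7073/1192
M: M0=0, M1=7073/1192, M2=-1525/149, M3=4495/596, M4=-1495/596, M5=0
seg 0: a=-1, c=M0/2=0, d=(M1−M0)/(6·2)=7073/14304, b=Δ0−h0·(2M0+M1)/6=-12437/3576
seg 1: a=-4, c=M1/2=7073/2384, d=(M2−M1)/(6·2)=-19273/14304, b=Δ1−h1·(2M1+M2)/6=4391/1788
seg 2: a=2, c=M2/2=-1525/298, d=(M3−M2)/(6·1)=10595/3576, b=Δ2−h2·(2M2+M3)/6=-6599/3576
seg 3: a=-2, c=M3/2=4495/1192, d=(M4−M3)/(6·2)=-2995/3576, b=Δ3−h3·(2M3+M4)/6=-5707/1788
seg 4: a=0, c=M4/2=-1495/1192, d=(M5−M4)/(6·3)=1495/10728, b=Δ4−h4·(2M4+M5)/6=3293/1788
t_q=3/2 → seg 0, τ=3/2; S=-1+-12437/3576·τ+0·τ²+7073/14304·τ³=-173479/38144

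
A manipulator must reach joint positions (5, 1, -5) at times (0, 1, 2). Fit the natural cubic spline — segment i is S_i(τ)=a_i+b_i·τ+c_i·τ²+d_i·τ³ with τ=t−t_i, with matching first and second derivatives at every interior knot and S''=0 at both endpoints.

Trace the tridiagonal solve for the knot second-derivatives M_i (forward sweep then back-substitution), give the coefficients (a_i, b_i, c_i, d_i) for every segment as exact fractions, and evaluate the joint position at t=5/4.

  seg 0: a=5 b=-7/2 c=0 d=-1/2
  seg 1: a=1 b=-5 c=-3/2 d=1/2
S(5/4) = -43/128

Δ: Δ0=-4, Δ1=-6
row 1: diag=4, rhs=-12; c'=1/4, d'=-3
back: M1=-3
M: M0=0, M1=-3, M2=0
seg 0: a=5, c=M0/2=0, d=(M1−M0)/(6·1)=-1/2, b=Δ0−h0·(2M0+M1)/6=-7/2
seg 1: a=1, c=M1/2=-3/2, d=(M2−M1)/(6·1)=1/2, b=Δ1−h1·(2M1+M2)/6=-5
t_q=5/4 → seg 1, τ=1/4; S=1+-5·τ+-3/2·τ²+1/2·τ³=-43/128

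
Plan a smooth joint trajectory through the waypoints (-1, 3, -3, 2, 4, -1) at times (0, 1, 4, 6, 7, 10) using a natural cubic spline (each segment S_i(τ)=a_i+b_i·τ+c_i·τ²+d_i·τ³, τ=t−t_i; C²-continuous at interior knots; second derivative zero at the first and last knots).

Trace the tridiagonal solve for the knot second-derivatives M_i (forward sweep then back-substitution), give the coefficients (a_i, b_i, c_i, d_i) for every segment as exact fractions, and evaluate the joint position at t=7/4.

Δ: Δ0=4, Δ1=-2, Δ2=5/2, Δ3=2, Δ4=-5/3
row 1: diag=8, rhs=-36; c'=3/8, d'=-9/2
row 2: denom=10−3·3/8=71/8; d'=(27−3·-9/2)/(71/8)=324/71
row 3: denom=6−2·16/71=394/71; d'=(-3−2·324/71)/(394/71)=-861/394
row 4: denom=8−1·71/394=3081/394; d'=(-22−1·-861/394)/(3081/394)=-7807/3081
back: M4=-7807/3081
back: M3=-861/394−71/394·-7807/3081=-5326/3081
back: M2=324/71−16/71·-5326/3081=15260/3081
back: M1=-9/2−3/8·15260/3081=-6529/1027
M: M0=0, M1=-6529/1027, M2=15260/3081, M3=-5326/3081, M4=-7807/3081, M5=0
seg 0: a=-1, c=M0/2=0, d=(M1−M0)/(6·1)=-6529/6162, b=Δ0−h0·(2M0+M1)/6=31177/6162
seg 1: a=3, c=M1/2=-6529/2054, d=(M2−M1)/(6·3)=34847/55458, b=Δ1−h1·(2M1+M2)/6=5795/3081
seg 2: a=-3, c=M2/2=7630/3081, d=(M3−M2)/(6·2)=-3431/6162, b=Δ2−h2·(2M2+M3)/6=-107/474
seg 3: a=2, c=M3/2=-2663/3081, d=(M4−M3)/(6·1)=-827/6162, b=Δ3−h3·(2M3+M4)/6=6159/2054
seg 4: a=4, c=M4/2=-7807/6162, d=(M5−M4)/(6·3)=7807/55458, b=Δ4−h4·(2M4+M5)/6=2672/3081
t_q=7/4 → seg 1, τ=3/4; S=3+5795/3081·τ+-6529/2054·τ²+34847/55458·τ³=379611/131456

  seg 0: a=-1 b=31177/6162 c=0 d=-6529/6162
  seg 1: a=3 b=5795/3081 c=-6529/2054 d=34847/55458
  seg 2: a=-3 b=-107/474 c=7630/3081 d=-3431/6162
  seg 3: a=2 b=6159/2054 c=-2663/3081 d=-827/6162
  seg 4: a=4 b=2672/3081 c=-7807/6162 d=7807/55458
S(7/4) = 379611/131456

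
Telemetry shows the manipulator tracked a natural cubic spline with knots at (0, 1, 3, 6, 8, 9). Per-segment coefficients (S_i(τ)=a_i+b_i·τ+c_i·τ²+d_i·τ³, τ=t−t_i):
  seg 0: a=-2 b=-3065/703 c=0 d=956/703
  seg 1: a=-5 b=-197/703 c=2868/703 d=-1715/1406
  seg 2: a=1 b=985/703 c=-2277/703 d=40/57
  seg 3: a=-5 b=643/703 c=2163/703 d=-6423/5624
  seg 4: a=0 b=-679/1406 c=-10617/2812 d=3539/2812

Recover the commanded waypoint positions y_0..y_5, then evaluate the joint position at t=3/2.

y_0 = S_0(0) = a_0 = -2
y_1 = S_1(0) = a_1 = -5
y_2 = S_2(0) = a_2 = 1
y_3 = S_3(0) = a_3 = -5
y_4 = S_4(0) = a_4 = 0
y_5 = S_4(1) = -3
t_q=3/2 is in segment 1 (τ=1/2); S_1(τ)=-48059/11248

y_0=-2 y_1=-5 y_2=1 y_3=-5 y_4=0 y_5=-3
S(3/2) = -48059/11248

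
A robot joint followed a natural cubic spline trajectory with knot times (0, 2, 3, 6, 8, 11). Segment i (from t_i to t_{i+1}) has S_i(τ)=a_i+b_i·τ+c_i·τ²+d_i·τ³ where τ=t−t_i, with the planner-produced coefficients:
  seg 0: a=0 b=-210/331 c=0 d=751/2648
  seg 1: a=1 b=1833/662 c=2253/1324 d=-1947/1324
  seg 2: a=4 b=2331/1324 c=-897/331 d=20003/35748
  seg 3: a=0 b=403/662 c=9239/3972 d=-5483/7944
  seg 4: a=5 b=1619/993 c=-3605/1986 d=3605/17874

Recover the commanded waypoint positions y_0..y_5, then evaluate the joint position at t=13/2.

y_0 = S_0(0) = a_0 = 0
y_1 = S_1(0) = a_1 = 1
y_2 = S_2(0) = a_2 = 4
y_3 = S_3(0) = a_3 = 0
y_4 = S_4(0) = a_4 = 5
y_5 = S_4(3) = -1
t_q=13/2 is in segment 3 (τ=1/2); S_3(τ)=16939/21184

y_0=0 y_1=1 y_2=4 y_3=0 y_4=5 y_5=-1
S(13/2) = 16939/21184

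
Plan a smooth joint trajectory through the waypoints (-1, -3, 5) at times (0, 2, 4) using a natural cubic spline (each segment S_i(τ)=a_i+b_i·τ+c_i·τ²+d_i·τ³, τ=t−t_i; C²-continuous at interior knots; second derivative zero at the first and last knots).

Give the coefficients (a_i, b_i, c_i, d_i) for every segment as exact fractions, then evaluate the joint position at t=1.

Δ: Δ0=-1, Δ1=4
row 1: diag=8, rhs=30; c'=1/4, d'=15/4
back: M1=15/4
M: M0=0, M1=15/4, M2=0
seg 0: a=-1, c=M0/2=0, d=(M1−M0)/(6·2)=5/16, b=Δ0−h0·(2M0+M1)/6=-9/4
seg 1: a=-3, c=M1/2=15/8, d=(M2−M1)/(6·2)=-5/16, b=Δ1−h1·(2M1+M2)/6=3/2
t_q=1 → seg 0, τ=1; S=-1+-9/4·τ+0·τ²+5/16·τ³=-47/16

  seg 0: a=-1 b=-9/4 c=0 d=5/16
  seg 1: a=-3 b=3/2 c=15/8 d=-5/16
S(1) = -47/16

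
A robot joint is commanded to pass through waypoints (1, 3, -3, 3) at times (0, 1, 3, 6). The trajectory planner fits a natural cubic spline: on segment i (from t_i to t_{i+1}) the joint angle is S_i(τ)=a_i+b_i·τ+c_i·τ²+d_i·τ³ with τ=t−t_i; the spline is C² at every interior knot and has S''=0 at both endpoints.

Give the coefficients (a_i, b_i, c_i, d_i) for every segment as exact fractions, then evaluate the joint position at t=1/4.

  seg 0: a=1 b=43/14 c=0 d=-15/14
  seg 1: a=3 b=-1/7 c=-45/14 d=25/28
  seg 2: a=-3 b=-16/7 c=15/7 d=-5/21
S(1/4) = 1569/896

Δ: Δ0=2, Δ1=-3, Δ2=2
row 1: diag=6, rhs=-30; c'=1/3, d'=-5
row 2: denom=10−2·1/3=28/3; d'=(30−2·-5)/(28/3)=30/7
back: M2=30/7
back: M1=-5−1/3·30/7=-45/7
M: M0=0, M1=-45/7, M2=30/7, M3=0
seg 0: a=1, c=M0/2=0, d=(M1−M0)/(6·1)=-15/14, b=Δ0−h0·(2M0+M1)/6=43/14
seg 1: a=3, c=M1/2=-45/14, d=(M2−M1)/(6·2)=25/28, b=Δ1−h1·(2M1+M2)/6=-1/7
seg 2: a=-3, c=M2/2=15/7, d=(M3−M2)/(6·3)=-5/21, b=Δ2−h2·(2M2+M3)/6=-16/7
t_q=1/4 → seg 0, τ=1/4; S=1+43/14·τ+0·τ²+-15/14·τ³=1569/896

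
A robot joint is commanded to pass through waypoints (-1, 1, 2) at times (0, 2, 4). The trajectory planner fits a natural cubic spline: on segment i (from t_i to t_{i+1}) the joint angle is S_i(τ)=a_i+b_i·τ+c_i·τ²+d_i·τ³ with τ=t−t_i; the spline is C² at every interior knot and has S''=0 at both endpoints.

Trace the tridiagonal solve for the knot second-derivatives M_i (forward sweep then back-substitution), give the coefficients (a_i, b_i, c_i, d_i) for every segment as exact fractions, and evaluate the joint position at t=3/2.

Δ: Δ0=1, Δ1=1/2
row 1: diag=8, rhs=-3; c'=1/4, d'=-3/8
back: M1=-3/8
M: M0=0, M1=-3/8, M2=0
seg 0: a=-1, c=M0/2=0, d=(M1−M0)/(6·2)=-1/32, b=Δ0−h0·(2M0+M1)/6=9/8
seg 1: a=1, c=M1/2=-3/16, d=(M2−M1)/(6·2)=1/32, b=Δ1−h1·(2M1+M2)/6=3/4
t_q=3/2 → seg 0, τ=3/2; S=-1+9/8·τ+0·τ²+-1/32·τ³=149/256

  seg 0: a=-1 b=9/8 c=0 d=-1/32
  seg 1: a=1 b=3/4 c=-3/16 d=1/32
S(3/2) = 149/256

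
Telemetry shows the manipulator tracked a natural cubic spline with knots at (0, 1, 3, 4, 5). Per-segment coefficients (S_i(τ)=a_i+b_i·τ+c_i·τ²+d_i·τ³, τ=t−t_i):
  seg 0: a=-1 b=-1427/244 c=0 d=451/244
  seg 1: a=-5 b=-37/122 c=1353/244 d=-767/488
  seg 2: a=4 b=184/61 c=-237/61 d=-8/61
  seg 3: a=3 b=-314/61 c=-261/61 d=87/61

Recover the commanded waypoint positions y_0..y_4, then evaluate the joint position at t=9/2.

y_0 = S_0(0) = a_0 = -1
y_1 = S_1(0) = a_1 = -5
y_2 = S_2(0) = a_2 = 4
y_3 = S_3(0) = a_3 = 3
y_4 = S_3(1) = -5
t_q=9/2 is in segment 3 (τ=1/2); S_3(τ)=-227/488

y_0=-1 y_1=-5 y_2=4 y_3=3 y_4=-5
S(9/2) = -227/488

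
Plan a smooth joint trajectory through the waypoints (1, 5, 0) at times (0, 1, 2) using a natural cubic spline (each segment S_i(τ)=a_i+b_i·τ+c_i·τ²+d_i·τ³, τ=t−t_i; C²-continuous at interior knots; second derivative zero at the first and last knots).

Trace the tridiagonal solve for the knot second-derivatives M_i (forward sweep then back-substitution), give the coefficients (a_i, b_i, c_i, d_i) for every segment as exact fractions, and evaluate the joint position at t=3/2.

Δ: Δ0=4, Δ1=-5
row 1: diag=4, rhs=-54; c'=1/4, d'=-27/2
back: M1=-27/2
M: M0=0, M1=-27/2, M2=0
seg 0: a=1, c=M0/2=0, d=(M1−M0)/(6·1)=-9/4, b=Δ0−h0·(2M0+M1)/6=25/4
seg 1: a=5, c=M1/2=-27/4, d=(M2−M1)/(6·1)=9/4, b=Δ1−h1·(2M1+M2)/6=-1/2
t_q=3/2 → seg 1, τ=1/2; S=5+-1/2·τ+-27/4·τ²+9/4·τ³=107/32

  seg 0: a=1 b=25/4 c=0 d=-9/4
  seg 1: a=5 b=-1/2 c=-27/4 d=9/4
S(3/2) = 107/32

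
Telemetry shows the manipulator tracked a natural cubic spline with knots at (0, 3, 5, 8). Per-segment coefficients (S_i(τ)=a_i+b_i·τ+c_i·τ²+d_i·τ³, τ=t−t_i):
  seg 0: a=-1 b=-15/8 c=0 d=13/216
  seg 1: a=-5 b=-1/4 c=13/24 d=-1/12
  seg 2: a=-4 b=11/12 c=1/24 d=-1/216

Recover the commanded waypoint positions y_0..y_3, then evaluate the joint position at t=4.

y_0 = S_0(0) = a_0 = -1
y_1 = S_1(0) = a_1 = -5
y_2 = S_2(0) = a_2 = -4
y_3 = S_2(3) = -1
t_q=4 is in segment 1 (τ=1); S_1(τ)=-115/24

y_0=-1 y_1=-5 y_2=-4 y_3=-1
S(4) = -115/24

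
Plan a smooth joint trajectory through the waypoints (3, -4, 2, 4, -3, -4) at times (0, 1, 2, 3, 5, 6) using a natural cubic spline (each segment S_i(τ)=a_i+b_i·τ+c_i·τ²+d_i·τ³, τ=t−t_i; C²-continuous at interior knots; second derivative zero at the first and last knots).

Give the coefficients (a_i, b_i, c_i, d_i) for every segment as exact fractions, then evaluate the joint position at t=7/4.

Δ: Δ0=-7, Δ1=6, Δ2=2, Δ3=-7/2, Δ4=-1
row 1: diag=4, rhs=78; c'=1/4, d'=39/2
row 2: denom=4−1·1/4=15/4; d'=(-24−1·39/2)/(15/4)=-58/5
row 3: denom=6−1·4/15=86/15; d'=(-33−1·-58/5)/(86/15)=-321/86
row 4: denom=6−2·15/43=228/43; d'=(15−2·-321/86)/(228/43)=161/38
back: M4=161/38
back: M3=-321/86−15/43·161/38=-99/19
back: M2=-58/5−4/15·-99/19=-194/19
back: M1=39/2−1/4·-194/19=419/19
M: M0=0, M1=419/19, M2=-194/19, M3=-99/19, M4=161/38, M5=0
seg 0: a=3, c=M0/2=0, d=(M1−M0)/(6·1)=419/114, b=Δ0−h0·(2M0+M1)/6=-1217/114
seg 1: a=-4, c=M1/2=419/38, d=(M2−M1)/(6·1)=-613/114, b=Δ1−h1·(2M1+M2)/6=20/57
seg 2: a=2, c=M2/2=-97/19, d=(M3−M2)/(6·1)=5/6, b=Δ2−h2·(2M2+M3)/6=715/114
seg 3: a=4, c=M3/2=-99/38, d=(M4−M3)/(6·2)=359/456, b=Δ3−h3·(2M3+M4)/6=-82/57
seg 4: a=-3, c=M4/2=161/76, d=(M5−M4)/(6·1)=-161/228, b=Δ4−h4·(2M4+M5)/6=-275/114
t_q=7/4 → seg 1, τ=3/4; S=-4+20/57·τ+419/38·τ²+-613/114·τ³=479/2432

  seg 0: a=3 b=-1217/114 c=0 d=419/114
  seg 1: a=-4 b=20/57 c=419/38 d=-613/114
  seg 2: a=2 b=715/114 c=-97/19 d=5/6
  seg 3: a=4 b=-82/57 c=-99/38 d=359/456
  seg 4: a=-3 b=-275/114 c=161/76 d=-161/228
S(7/4) = 479/2432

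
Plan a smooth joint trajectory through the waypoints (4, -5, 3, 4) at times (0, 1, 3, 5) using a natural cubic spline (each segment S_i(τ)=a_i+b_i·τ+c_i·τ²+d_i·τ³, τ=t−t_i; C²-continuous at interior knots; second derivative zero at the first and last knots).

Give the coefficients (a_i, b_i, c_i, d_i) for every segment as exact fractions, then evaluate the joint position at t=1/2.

Δ: Δ0=-9, Δ1=4, Δ2=1/2
row 1: diag=6, rhs=78; c'=1/3, d'=13
row 2: denom=8−2·1/3=22/3; d'=(-21−2·13)/(22/3)=-141/22
back: M2=-141/22
back: M1=13−1/3·-141/22=333/22
M: M0=0, M1=333/22, M2=-141/22, M3=0
seg 0: a=4, c=M0/2=0, d=(M1−M0)/(6·1)=111/44, b=Δ0−h0·(2M0+M1)/6=-507/44
seg 1: a=-5, c=M1/2=333/44, d=(M2−M1)/(6·2)=-79/44, b=Δ1−h1·(2M1+M2)/6=-87/22
seg 2: a=3, c=M2/2=-141/44, d=(M3−M2)/(6·2)=47/88, b=Δ2−h2·(2M2+M3)/6=105/22
t_q=1/2 → seg 0, τ=1/2; S=4+-507/44·τ+0·τ²+111/44·τ³=-509/352

  seg 0: a=4 b=-507/44 c=0 d=111/44
  seg 1: a=-5 b=-87/22 c=333/44 d=-79/44
  seg 2: a=3 b=105/22 c=-141/44 d=47/88
S(1/2) = -509/352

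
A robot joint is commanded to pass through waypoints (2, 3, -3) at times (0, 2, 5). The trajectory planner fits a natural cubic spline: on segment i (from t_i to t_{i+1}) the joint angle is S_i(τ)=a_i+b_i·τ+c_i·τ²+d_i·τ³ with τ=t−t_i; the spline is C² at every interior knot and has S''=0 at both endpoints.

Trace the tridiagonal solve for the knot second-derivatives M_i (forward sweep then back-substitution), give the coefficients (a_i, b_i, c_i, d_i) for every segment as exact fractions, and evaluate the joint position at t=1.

  seg 0: a=2 b=1 c=0 d=-1/8
  seg 1: a=3 b=-1/2 c=-3/4 d=1/12
S(1) = 23/8

Δ: Δ0=1/2, Δ1=-2
row 1: diag=10, rhs=-15; c'=3/10, d'=-3/2
back: M1=-3/2
M: M0=0, M1=-3/2, M2=0
seg 0: a=2, c=M0/2=0, d=(M1−M0)/(6·2)=-1/8, b=Δ0−h0·(2M0+M1)/6=1
seg 1: a=3, c=M1/2=-3/4, d=(M2−M1)/(6·3)=1/12, b=Δ1−h1·(2M1+M2)/6=-1/2
t_q=1 → seg 0, τ=1; S=2+1·τ+0·τ²+-1/8·τ³=23/8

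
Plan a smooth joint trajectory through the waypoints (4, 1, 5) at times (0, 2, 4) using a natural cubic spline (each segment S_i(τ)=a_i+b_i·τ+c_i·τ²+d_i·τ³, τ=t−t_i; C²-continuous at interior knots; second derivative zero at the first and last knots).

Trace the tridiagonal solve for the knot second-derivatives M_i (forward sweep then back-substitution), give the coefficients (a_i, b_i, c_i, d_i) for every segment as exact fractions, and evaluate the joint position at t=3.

Δ: Δ0=-3/2, Δ1=2
row 1: diag=8, rhs=21; c'=1/4, d'=21/8
back: M1=21/8
M: M0=0, M1=21/8, M2=0
seg 0: a=4, c=M0/2=0, d=(M1−M0)/(6·2)=7/32, b=Δ0−h0·(2M0+M1)/6=-19/8
seg 1: a=1, c=M1/2=21/16, d=(M2−M1)/(6·2)=-7/32, b=Δ1−h1·(2M1+M2)/6=1/4
t_q=3 → seg 1, τ=1; S=1+1/4·τ+21/16·τ²+-7/32·τ³=75/32

  seg 0: a=4 b=-19/8 c=0 d=7/32
  seg 1: a=1 b=1/4 c=21/16 d=-7/32
S(3) = 75/32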